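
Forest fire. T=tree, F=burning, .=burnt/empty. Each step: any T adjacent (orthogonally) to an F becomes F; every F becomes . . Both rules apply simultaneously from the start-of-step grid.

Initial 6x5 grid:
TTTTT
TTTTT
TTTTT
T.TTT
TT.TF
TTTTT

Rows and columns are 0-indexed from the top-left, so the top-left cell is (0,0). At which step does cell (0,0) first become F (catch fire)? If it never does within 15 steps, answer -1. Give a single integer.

Step 1: cell (0,0)='T' (+3 fires, +1 burnt)
Step 2: cell (0,0)='T' (+3 fires, +3 burnt)
Step 3: cell (0,0)='T' (+4 fires, +3 burnt)
Step 4: cell (0,0)='T' (+4 fires, +4 burnt)
Step 5: cell (0,0)='T' (+5 fires, +4 burnt)
Step 6: cell (0,0)='T' (+4 fires, +5 burnt)
Step 7: cell (0,0)='T' (+3 fires, +4 burnt)
Step 8: cell (0,0)='F' (+1 fires, +3 burnt)
  -> target ignites at step 8
Step 9: cell (0,0)='.' (+0 fires, +1 burnt)
  fire out at step 9

8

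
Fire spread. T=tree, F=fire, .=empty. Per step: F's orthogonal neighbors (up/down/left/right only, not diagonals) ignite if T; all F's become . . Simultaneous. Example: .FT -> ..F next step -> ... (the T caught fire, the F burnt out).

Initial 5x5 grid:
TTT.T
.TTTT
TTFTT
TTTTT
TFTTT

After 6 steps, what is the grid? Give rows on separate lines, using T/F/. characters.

Step 1: 7 trees catch fire, 2 burn out
  TTT.T
  .TFTT
  TF.FT
  TFFTT
  F.FTT
Step 2: 8 trees catch fire, 7 burn out
  TTF.T
  .F.FT
  F...F
  F..FT
  ...FT
Step 3: 4 trees catch fire, 8 burn out
  TF..T
  ....F
  .....
  ....F
  ....F
Step 4: 2 trees catch fire, 4 burn out
  F...F
  .....
  .....
  .....
  .....
Step 5: 0 trees catch fire, 2 burn out
  .....
  .....
  .....
  .....
  .....
Step 6: 0 trees catch fire, 0 burn out
  .....
  .....
  .....
  .....
  .....

.....
.....
.....
.....
.....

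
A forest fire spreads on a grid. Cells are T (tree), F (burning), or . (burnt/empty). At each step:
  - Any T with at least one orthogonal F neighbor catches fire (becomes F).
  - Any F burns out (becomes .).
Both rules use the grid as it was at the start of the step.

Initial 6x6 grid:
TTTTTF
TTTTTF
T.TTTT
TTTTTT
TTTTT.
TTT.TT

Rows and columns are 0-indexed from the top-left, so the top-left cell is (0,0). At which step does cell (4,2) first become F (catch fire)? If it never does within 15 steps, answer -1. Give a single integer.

Step 1: cell (4,2)='T' (+3 fires, +2 burnt)
Step 2: cell (4,2)='T' (+4 fires, +3 burnt)
Step 3: cell (4,2)='T' (+4 fires, +4 burnt)
Step 4: cell (4,2)='T' (+5 fires, +4 burnt)
Step 5: cell (4,2)='T' (+5 fires, +5 burnt)
Step 6: cell (4,2)='F' (+4 fires, +5 burnt)
  -> target ignites at step 6
Step 7: cell (4,2)='.' (+3 fires, +4 burnt)
Step 8: cell (4,2)='.' (+2 fires, +3 burnt)
Step 9: cell (4,2)='.' (+1 fires, +2 burnt)
Step 10: cell (4,2)='.' (+0 fires, +1 burnt)
  fire out at step 10

6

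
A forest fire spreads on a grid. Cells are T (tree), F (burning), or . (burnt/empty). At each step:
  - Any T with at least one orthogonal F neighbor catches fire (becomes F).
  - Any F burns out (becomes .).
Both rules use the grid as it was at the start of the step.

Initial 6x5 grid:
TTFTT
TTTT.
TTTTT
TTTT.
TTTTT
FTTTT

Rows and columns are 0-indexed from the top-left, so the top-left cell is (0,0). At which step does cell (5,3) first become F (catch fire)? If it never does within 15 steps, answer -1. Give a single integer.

Step 1: cell (5,3)='T' (+5 fires, +2 burnt)
Step 2: cell (5,3)='T' (+8 fires, +5 burnt)
Step 3: cell (5,3)='F' (+8 fires, +8 burnt)
  -> target ignites at step 3
Step 4: cell (5,3)='.' (+4 fires, +8 burnt)
Step 5: cell (5,3)='.' (+1 fires, +4 burnt)
Step 6: cell (5,3)='.' (+0 fires, +1 burnt)
  fire out at step 6

3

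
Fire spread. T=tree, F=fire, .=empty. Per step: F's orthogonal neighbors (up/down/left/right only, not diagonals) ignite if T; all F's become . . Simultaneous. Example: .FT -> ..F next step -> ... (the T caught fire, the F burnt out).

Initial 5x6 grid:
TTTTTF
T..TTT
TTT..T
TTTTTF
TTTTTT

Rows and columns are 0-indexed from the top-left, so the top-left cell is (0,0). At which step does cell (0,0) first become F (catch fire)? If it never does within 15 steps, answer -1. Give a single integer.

Step 1: cell (0,0)='T' (+5 fires, +2 burnt)
Step 2: cell (0,0)='T' (+4 fires, +5 burnt)
Step 3: cell (0,0)='T' (+4 fires, +4 burnt)
Step 4: cell (0,0)='T' (+4 fires, +4 burnt)
Step 5: cell (0,0)='F' (+4 fires, +4 burnt)
  -> target ignites at step 5
Step 6: cell (0,0)='.' (+3 fires, +4 burnt)
Step 7: cell (0,0)='.' (+0 fires, +3 burnt)
  fire out at step 7

5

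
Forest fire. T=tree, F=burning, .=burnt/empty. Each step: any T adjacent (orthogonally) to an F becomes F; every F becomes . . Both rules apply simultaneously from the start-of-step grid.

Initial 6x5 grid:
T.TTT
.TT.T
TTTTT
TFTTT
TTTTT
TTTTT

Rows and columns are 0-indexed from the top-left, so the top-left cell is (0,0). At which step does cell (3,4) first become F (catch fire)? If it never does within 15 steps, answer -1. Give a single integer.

Step 1: cell (3,4)='T' (+4 fires, +1 burnt)
Step 2: cell (3,4)='T' (+7 fires, +4 burnt)
Step 3: cell (3,4)='F' (+6 fires, +7 burnt)
  -> target ignites at step 3
Step 4: cell (3,4)='.' (+4 fires, +6 burnt)
Step 5: cell (3,4)='.' (+3 fires, +4 burnt)
Step 6: cell (3,4)='.' (+1 fires, +3 burnt)
Step 7: cell (3,4)='.' (+0 fires, +1 burnt)
  fire out at step 7

3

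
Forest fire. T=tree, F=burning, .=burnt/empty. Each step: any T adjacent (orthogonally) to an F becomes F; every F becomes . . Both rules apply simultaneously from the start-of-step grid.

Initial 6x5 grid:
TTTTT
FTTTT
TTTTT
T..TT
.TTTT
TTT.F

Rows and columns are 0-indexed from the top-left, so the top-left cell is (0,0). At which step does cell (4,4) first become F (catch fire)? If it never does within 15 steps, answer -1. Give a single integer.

Step 1: cell (4,4)='F' (+4 fires, +2 burnt)
  -> target ignites at step 1
Step 2: cell (4,4)='.' (+6 fires, +4 burnt)
Step 3: cell (4,4)='.' (+6 fires, +6 burnt)
Step 4: cell (4,4)='.' (+5 fires, +6 burnt)
Step 5: cell (4,4)='.' (+2 fires, +5 burnt)
Step 6: cell (4,4)='.' (+1 fires, +2 burnt)
Step 7: cell (4,4)='.' (+0 fires, +1 burnt)
  fire out at step 7

1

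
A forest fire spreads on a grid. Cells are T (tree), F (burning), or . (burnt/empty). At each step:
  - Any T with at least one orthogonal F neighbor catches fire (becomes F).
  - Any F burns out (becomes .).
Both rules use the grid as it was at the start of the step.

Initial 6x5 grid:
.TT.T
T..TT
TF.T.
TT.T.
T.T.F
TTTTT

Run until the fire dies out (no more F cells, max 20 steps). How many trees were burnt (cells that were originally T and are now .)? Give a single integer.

Answer: 11

Derivation:
Step 1: +3 fires, +2 burnt (F count now 3)
Step 2: +3 fires, +3 burnt (F count now 3)
Step 3: +2 fires, +3 burnt (F count now 2)
Step 4: +3 fires, +2 burnt (F count now 3)
Step 5: +0 fires, +3 burnt (F count now 0)
Fire out after step 5
Initially T: 18, now '.': 23
Total burnt (originally-T cells now '.'): 11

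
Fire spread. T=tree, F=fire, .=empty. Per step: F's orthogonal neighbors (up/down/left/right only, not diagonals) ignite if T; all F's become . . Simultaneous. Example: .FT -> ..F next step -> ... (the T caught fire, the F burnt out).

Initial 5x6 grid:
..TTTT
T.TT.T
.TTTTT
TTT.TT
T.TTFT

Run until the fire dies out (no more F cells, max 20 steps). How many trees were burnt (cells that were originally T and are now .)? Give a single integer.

Answer: 21

Derivation:
Step 1: +3 fires, +1 burnt (F count now 3)
Step 2: +3 fires, +3 burnt (F count now 3)
Step 3: +3 fires, +3 burnt (F count now 3)
Step 4: +4 fires, +3 burnt (F count now 4)
Step 5: +5 fires, +4 burnt (F count now 5)
Step 6: +3 fires, +5 burnt (F count now 3)
Step 7: +0 fires, +3 burnt (F count now 0)
Fire out after step 7
Initially T: 22, now '.': 29
Total burnt (originally-T cells now '.'): 21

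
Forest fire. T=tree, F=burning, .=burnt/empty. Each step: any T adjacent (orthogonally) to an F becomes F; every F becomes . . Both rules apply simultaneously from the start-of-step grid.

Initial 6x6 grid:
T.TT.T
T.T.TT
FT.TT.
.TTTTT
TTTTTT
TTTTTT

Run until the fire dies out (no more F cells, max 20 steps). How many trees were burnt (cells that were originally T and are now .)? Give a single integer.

Step 1: +2 fires, +1 burnt (F count now 2)
Step 2: +2 fires, +2 burnt (F count now 2)
Step 3: +2 fires, +2 burnt (F count now 2)
Step 4: +4 fires, +2 burnt (F count now 4)
Step 5: +5 fires, +4 burnt (F count now 5)
Step 6: +4 fires, +5 burnt (F count now 4)
Step 7: +3 fires, +4 burnt (F count now 3)
Step 8: +2 fires, +3 burnt (F count now 2)
Step 9: +1 fires, +2 burnt (F count now 1)
Step 10: +0 fires, +1 burnt (F count now 0)
Fire out after step 10
Initially T: 28, now '.': 33
Total burnt (originally-T cells now '.'): 25

Answer: 25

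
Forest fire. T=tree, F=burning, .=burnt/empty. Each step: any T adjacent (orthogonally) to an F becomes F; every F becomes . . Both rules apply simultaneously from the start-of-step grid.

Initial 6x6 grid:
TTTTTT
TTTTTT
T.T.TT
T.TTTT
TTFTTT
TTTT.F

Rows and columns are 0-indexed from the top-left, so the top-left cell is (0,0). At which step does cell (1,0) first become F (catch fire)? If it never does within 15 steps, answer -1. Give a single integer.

Step 1: cell (1,0)='T' (+5 fires, +2 burnt)
Step 2: cell (1,0)='T' (+7 fires, +5 burnt)
Step 3: cell (1,0)='T' (+5 fires, +7 burnt)
Step 4: cell (1,0)='T' (+6 fires, +5 burnt)
Step 5: cell (1,0)='F' (+5 fires, +6 burnt)
  -> target ignites at step 5
Step 6: cell (1,0)='.' (+2 fires, +5 burnt)
Step 7: cell (1,0)='.' (+0 fires, +2 burnt)
  fire out at step 7

5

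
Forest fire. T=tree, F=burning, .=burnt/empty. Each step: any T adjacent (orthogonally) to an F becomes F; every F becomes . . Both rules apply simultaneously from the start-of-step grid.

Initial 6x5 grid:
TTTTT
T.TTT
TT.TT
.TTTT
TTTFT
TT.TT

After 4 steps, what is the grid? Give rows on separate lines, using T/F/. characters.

Step 1: 4 trees catch fire, 1 burn out
  TTTTT
  T.TTT
  TT.TT
  .TTFT
  TTF.F
  TT.FT
Step 2: 5 trees catch fire, 4 burn out
  TTTTT
  T.TTT
  TT.FT
  .TF.F
  TF...
  TT..F
Step 3: 5 trees catch fire, 5 burn out
  TTTTT
  T.TFT
  TT..F
  .F...
  F....
  TF...
Step 4: 5 trees catch fire, 5 burn out
  TTTFT
  T.F.F
  TF...
  .....
  .....
  F....

TTTFT
T.F.F
TF...
.....
.....
F....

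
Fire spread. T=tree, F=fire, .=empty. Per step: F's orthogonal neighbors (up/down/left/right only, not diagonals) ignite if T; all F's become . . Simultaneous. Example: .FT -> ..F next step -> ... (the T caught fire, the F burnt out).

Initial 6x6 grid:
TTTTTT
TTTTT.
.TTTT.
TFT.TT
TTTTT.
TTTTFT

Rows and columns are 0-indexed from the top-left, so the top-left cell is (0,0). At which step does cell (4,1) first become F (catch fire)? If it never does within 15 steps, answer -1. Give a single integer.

Step 1: cell (4,1)='F' (+7 fires, +2 burnt)
  -> target ignites at step 1
Step 2: cell (4,1)='.' (+8 fires, +7 burnt)
Step 3: cell (4,1)='.' (+7 fires, +8 burnt)
Step 4: cell (4,1)='.' (+4 fires, +7 burnt)
Step 5: cell (4,1)='.' (+2 fires, +4 burnt)
Step 6: cell (4,1)='.' (+1 fires, +2 burnt)
Step 7: cell (4,1)='.' (+0 fires, +1 burnt)
  fire out at step 7

1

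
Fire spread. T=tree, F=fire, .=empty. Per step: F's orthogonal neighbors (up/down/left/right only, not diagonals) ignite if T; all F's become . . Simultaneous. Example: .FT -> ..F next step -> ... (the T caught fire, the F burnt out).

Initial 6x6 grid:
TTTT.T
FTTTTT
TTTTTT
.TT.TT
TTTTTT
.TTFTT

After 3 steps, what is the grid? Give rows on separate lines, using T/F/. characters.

Step 1: 6 trees catch fire, 2 burn out
  FTTT.T
  .FTTTT
  FTTTTT
  .TT.TT
  TTTFTT
  .TF.FT
Step 2: 7 trees catch fire, 6 burn out
  .FTT.T
  ..FTTT
  .FTTTT
  .TT.TT
  TTF.FT
  .F...F
Step 3: 8 trees catch fire, 7 burn out
  ..FT.T
  ...FTT
  ..FTTT
  .FF.FT
  TF...F
  ......

..FT.T
...FTT
..FTTT
.FF.FT
TF...F
......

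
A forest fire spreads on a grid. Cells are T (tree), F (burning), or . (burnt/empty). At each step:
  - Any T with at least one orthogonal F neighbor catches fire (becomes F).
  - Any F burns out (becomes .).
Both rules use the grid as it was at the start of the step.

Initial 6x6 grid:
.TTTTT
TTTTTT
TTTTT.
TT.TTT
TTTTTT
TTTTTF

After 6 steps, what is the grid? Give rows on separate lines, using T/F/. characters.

Step 1: 2 trees catch fire, 1 burn out
  .TTTTT
  TTTTTT
  TTTTT.
  TT.TTT
  TTTTTF
  TTTTF.
Step 2: 3 trees catch fire, 2 burn out
  .TTTTT
  TTTTTT
  TTTTT.
  TT.TTF
  TTTTF.
  TTTF..
Step 3: 3 trees catch fire, 3 burn out
  .TTTTT
  TTTTTT
  TTTTT.
  TT.TF.
  TTTF..
  TTF...
Step 4: 4 trees catch fire, 3 burn out
  .TTTTT
  TTTTTT
  TTTTF.
  TT.F..
  TTF...
  TF....
Step 5: 4 trees catch fire, 4 burn out
  .TTTTT
  TTTTFT
  TTTF..
  TT....
  TF....
  F.....
Step 6: 6 trees catch fire, 4 burn out
  .TTTFT
  TTTF.F
  TTF...
  TF....
  F.....
  ......

.TTTFT
TTTF.F
TTF...
TF....
F.....
......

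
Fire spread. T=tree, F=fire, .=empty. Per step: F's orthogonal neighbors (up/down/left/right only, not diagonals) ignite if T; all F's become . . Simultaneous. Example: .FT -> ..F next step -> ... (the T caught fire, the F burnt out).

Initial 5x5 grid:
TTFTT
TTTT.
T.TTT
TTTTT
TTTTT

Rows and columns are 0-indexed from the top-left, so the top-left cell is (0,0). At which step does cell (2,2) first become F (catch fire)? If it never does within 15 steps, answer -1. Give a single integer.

Step 1: cell (2,2)='T' (+3 fires, +1 burnt)
Step 2: cell (2,2)='F' (+5 fires, +3 burnt)
  -> target ignites at step 2
Step 3: cell (2,2)='.' (+3 fires, +5 burnt)
Step 4: cell (2,2)='.' (+5 fires, +3 burnt)
Step 5: cell (2,2)='.' (+4 fires, +5 burnt)
Step 6: cell (2,2)='.' (+2 fires, +4 burnt)
Step 7: cell (2,2)='.' (+0 fires, +2 burnt)
  fire out at step 7

2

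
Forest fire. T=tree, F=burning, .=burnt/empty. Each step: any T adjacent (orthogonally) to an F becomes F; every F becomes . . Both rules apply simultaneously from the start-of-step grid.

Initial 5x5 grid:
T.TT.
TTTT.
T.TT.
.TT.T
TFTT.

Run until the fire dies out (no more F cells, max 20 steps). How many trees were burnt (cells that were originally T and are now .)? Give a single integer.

Step 1: +3 fires, +1 burnt (F count now 3)
Step 2: +2 fires, +3 burnt (F count now 2)
Step 3: +1 fires, +2 burnt (F count now 1)
Step 4: +2 fires, +1 burnt (F count now 2)
Step 5: +3 fires, +2 burnt (F count now 3)
Step 6: +2 fires, +3 burnt (F count now 2)
Step 7: +2 fires, +2 burnt (F count now 2)
Step 8: +0 fires, +2 burnt (F count now 0)
Fire out after step 8
Initially T: 16, now '.': 24
Total burnt (originally-T cells now '.'): 15

Answer: 15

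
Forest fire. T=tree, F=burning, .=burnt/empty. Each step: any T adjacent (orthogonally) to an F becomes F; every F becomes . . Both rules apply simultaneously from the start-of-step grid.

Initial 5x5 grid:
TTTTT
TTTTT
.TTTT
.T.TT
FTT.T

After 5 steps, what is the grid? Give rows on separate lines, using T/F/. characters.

Step 1: 1 trees catch fire, 1 burn out
  TTTTT
  TTTTT
  .TTTT
  .T.TT
  .FT.T
Step 2: 2 trees catch fire, 1 burn out
  TTTTT
  TTTTT
  .TTTT
  .F.TT
  ..F.T
Step 3: 1 trees catch fire, 2 burn out
  TTTTT
  TTTTT
  .FTTT
  ...TT
  ....T
Step 4: 2 trees catch fire, 1 burn out
  TTTTT
  TFTTT
  ..FTT
  ...TT
  ....T
Step 5: 4 trees catch fire, 2 burn out
  TFTTT
  F.FTT
  ...FT
  ...TT
  ....T

TFTTT
F.FTT
...FT
...TT
....T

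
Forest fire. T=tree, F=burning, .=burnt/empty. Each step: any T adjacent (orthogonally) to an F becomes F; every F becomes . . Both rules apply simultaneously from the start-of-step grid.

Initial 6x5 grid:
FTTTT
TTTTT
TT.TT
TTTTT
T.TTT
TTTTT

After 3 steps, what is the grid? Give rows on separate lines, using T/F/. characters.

Step 1: 2 trees catch fire, 1 burn out
  .FTTT
  FTTTT
  TT.TT
  TTTTT
  T.TTT
  TTTTT
Step 2: 3 trees catch fire, 2 burn out
  ..FTT
  .FTTT
  FT.TT
  TTTTT
  T.TTT
  TTTTT
Step 3: 4 trees catch fire, 3 burn out
  ...FT
  ..FTT
  .F.TT
  FTTTT
  T.TTT
  TTTTT

...FT
..FTT
.F.TT
FTTTT
T.TTT
TTTTT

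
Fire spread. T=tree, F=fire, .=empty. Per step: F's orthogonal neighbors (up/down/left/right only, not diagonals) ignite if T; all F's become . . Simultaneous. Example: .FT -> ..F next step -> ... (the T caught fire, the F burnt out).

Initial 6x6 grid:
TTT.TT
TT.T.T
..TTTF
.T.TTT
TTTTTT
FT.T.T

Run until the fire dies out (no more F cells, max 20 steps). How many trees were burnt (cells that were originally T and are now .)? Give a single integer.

Answer: 20

Derivation:
Step 1: +5 fires, +2 burnt (F count now 5)
Step 2: +5 fires, +5 burnt (F count now 5)
Step 3: +8 fires, +5 burnt (F count now 8)
Step 4: +1 fires, +8 burnt (F count now 1)
Step 5: +1 fires, +1 burnt (F count now 1)
Step 6: +0 fires, +1 burnt (F count now 0)
Fire out after step 6
Initially T: 25, now '.': 31
Total burnt (originally-T cells now '.'): 20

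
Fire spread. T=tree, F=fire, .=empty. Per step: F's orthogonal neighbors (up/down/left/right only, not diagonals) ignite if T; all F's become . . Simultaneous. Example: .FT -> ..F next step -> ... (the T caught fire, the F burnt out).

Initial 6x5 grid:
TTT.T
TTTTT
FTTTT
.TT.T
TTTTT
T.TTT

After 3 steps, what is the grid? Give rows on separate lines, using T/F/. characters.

Step 1: 2 trees catch fire, 1 burn out
  TTT.T
  FTTTT
  .FTTT
  .TT.T
  TTTTT
  T.TTT
Step 2: 4 trees catch fire, 2 burn out
  FTT.T
  .FTTT
  ..FTT
  .FT.T
  TTTTT
  T.TTT
Step 3: 5 trees catch fire, 4 burn out
  .FT.T
  ..FTT
  ...FT
  ..F.T
  TFTTT
  T.TTT

.FT.T
..FTT
...FT
..F.T
TFTTT
T.TTT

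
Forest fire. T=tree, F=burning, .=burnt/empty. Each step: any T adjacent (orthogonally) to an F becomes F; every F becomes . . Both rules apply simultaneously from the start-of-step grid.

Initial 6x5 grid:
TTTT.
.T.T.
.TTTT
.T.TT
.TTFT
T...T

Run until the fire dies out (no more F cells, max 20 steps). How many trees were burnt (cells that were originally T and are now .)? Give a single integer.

Step 1: +3 fires, +1 burnt (F count now 3)
Step 2: +4 fires, +3 burnt (F count now 4)
Step 3: +4 fires, +4 burnt (F count now 4)
Step 4: +2 fires, +4 burnt (F count now 2)
Step 5: +2 fires, +2 burnt (F count now 2)
Step 6: +1 fires, +2 burnt (F count now 1)
Step 7: +1 fires, +1 burnt (F count now 1)
Step 8: +0 fires, +1 burnt (F count now 0)
Fire out after step 8
Initially T: 18, now '.': 29
Total burnt (originally-T cells now '.'): 17

Answer: 17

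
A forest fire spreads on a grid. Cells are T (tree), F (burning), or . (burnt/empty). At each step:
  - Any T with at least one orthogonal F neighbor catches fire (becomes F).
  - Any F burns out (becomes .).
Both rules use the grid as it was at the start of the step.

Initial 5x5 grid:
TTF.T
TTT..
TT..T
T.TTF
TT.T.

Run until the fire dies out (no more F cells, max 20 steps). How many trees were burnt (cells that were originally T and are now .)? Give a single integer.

Step 1: +4 fires, +2 burnt (F count now 4)
Step 2: +4 fires, +4 burnt (F count now 4)
Step 3: +2 fires, +4 burnt (F count now 2)
Step 4: +1 fires, +2 burnt (F count now 1)
Step 5: +1 fires, +1 burnt (F count now 1)
Step 6: +1 fires, +1 burnt (F count now 1)
Step 7: +1 fires, +1 burnt (F count now 1)
Step 8: +0 fires, +1 burnt (F count now 0)
Fire out after step 8
Initially T: 15, now '.': 24
Total burnt (originally-T cells now '.'): 14

Answer: 14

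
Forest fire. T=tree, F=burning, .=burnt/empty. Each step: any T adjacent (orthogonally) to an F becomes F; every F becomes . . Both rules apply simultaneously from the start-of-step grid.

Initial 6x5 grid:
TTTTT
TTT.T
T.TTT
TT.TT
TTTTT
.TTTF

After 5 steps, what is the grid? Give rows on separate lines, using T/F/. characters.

Step 1: 2 trees catch fire, 1 burn out
  TTTTT
  TTT.T
  T.TTT
  TT.TT
  TTTTF
  .TTF.
Step 2: 3 trees catch fire, 2 burn out
  TTTTT
  TTT.T
  T.TTT
  TT.TF
  TTTF.
  .TF..
Step 3: 4 trees catch fire, 3 burn out
  TTTTT
  TTT.T
  T.TTF
  TT.F.
  TTF..
  .F...
Step 4: 3 trees catch fire, 4 burn out
  TTTTT
  TTT.F
  T.TF.
  TT...
  TF...
  .....
Step 5: 4 trees catch fire, 3 burn out
  TTTTF
  TTT..
  T.F..
  TF...
  F....
  .....

TTTTF
TTT..
T.F..
TF...
F....
.....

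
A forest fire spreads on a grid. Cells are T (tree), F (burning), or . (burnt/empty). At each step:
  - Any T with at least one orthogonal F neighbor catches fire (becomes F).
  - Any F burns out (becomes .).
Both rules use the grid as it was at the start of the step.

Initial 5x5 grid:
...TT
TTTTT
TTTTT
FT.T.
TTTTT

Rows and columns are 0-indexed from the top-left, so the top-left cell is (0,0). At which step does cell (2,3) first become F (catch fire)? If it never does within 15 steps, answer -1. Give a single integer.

Step 1: cell (2,3)='T' (+3 fires, +1 burnt)
Step 2: cell (2,3)='T' (+3 fires, +3 burnt)
Step 3: cell (2,3)='T' (+3 fires, +3 burnt)
Step 4: cell (2,3)='F' (+3 fires, +3 burnt)
  -> target ignites at step 4
Step 5: cell (2,3)='.' (+4 fires, +3 burnt)
Step 6: cell (2,3)='.' (+2 fires, +4 burnt)
Step 7: cell (2,3)='.' (+1 fires, +2 burnt)
Step 8: cell (2,3)='.' (+0 fires, +1 burnt)
  fire out at step 8

4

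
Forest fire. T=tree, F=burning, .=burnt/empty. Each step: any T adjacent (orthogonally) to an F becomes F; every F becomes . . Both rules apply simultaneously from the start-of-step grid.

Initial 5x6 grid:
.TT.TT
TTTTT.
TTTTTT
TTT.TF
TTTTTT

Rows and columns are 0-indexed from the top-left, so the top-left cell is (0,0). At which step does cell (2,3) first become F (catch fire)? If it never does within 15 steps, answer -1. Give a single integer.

Step 1: cell (2,3)='T' (+3 fires, +1 burnt)
Step 2: cell (2,3)='T' (+2 fires, +3 burnt)
Step 3: cell (2,3)='F' (+3 fires, +2 burnt)
  -> target ignites at step 3
Step 4: cell (2,3)='.' (+4 fires, +3 burnt)
Step 5: cell (2,3)='.' (+5 fires, +4 burnt)
Step 6: cell (2,3)='.' (+5 fires, +5 burnt)
Step 7: cell (2,3)='.' (+3 fires, +5 burnt)
Step 8: cell (2,3)='.' (+0 fires, +3 burnt)
  fire out at step 8

3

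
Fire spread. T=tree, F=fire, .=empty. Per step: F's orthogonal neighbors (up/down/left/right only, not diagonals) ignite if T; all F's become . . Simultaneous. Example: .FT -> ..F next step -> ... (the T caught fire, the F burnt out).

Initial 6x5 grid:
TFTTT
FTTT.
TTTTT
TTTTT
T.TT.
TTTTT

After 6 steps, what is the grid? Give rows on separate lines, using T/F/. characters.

Step 1: 4 trees catch fire, 2 burn out
  F.FTT
  .FTT.
  FTTTT
  TTTTT
  T.TT.
  TTTTT
Step 2: 4 trees catch fire, 4 burn out
  ...FT
  ..FT.
  .FTTT
  FTTTT
  T.TT.
  TTTTT
Step 3: 5 trees catch fire, 4 burn out
  ....F
  ...F.
  ..FTT
  .FTTT
  F.TT.
  TTTTT
Step 4: 3 trees catch fire, 5 burn out
  .....
  .....
  ...FT
  ..FTT
  ..TT.
  FTTTT
Step 5: 4 trees catch fire, 3 burn out
  .....
  .....
  ....F
  ...FT
  ..FT.
  .FTTT
Step 6: 3 trees catch fire, 4 burn out
  .....
  .....
  .....
  ....F
  ...F.
  ..FTT

.....
.....
.....
....F
...F.
..FTT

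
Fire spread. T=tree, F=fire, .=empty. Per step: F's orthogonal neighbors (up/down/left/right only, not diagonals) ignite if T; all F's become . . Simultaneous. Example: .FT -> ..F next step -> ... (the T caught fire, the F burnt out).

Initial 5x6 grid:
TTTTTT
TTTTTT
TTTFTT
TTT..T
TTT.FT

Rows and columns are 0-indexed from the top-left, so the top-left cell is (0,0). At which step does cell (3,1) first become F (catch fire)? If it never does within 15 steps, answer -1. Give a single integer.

Step 1: cell (3,1)='T' (+4 fires, +2 burnt)
Step 2: cell (3,1)='T' (+7 fires, +4 burnt)
Step 3: cell (3,1)='F' (+7 fires, +7 burnt)
  -> target ignites at step 3
Step 4: cell (3,1)='.' (+5 fires, +7 burnt)
Step 5: cell (3,1)='.' (+2 fires, +5 burnt)
Step 6: cell (3,1)='.' (+0 fires, +2 burnt)
  fire out at step 6

3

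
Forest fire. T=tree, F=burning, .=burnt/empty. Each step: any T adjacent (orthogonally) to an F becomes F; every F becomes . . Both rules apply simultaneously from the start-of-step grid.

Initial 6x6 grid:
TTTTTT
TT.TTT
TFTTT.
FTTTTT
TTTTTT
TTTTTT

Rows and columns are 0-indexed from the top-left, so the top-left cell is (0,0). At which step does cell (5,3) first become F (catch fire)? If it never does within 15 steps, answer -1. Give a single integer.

Step 1: cell (5,3)='T' (+5 fires, +2 burnt)
Step 2: cell (5,3)='T' (+6 fires, +5 burnt)
Step 3: cell (5,3)='T' (+7 fires, +6 burnt)
Step 4: cell (5,3)='T' (+5 fires, +7 burnt)
Step 5: cell (5,3)='F' (+5 fires, +5 burnt)
  -> target ignites at step 5
Step 6: cell (5,3)='.' (+3 fires, +5 burnt)
Step 7: cell (5,3)='.' (+1 fires, +3 burnt)
Step 8: cell (5,3)='.' (+0 fires, +1 burnt)
  fire out at step 8

5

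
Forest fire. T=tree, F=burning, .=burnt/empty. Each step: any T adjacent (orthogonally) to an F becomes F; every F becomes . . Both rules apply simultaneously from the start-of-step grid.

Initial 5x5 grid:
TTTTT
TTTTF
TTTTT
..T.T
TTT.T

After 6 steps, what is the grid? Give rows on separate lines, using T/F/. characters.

Step 1: 3 trees catch fire, 1 burn out
  TTTTF
  TTTF.
  TTTTF
  ..T.T
  TTT.T
Step 2: 4 trees catch fire, 3 burn out
  TTTF.
  TTF..
  TTTF.
  ..T.F
  TTT.T
Step 3: 4 trees catch fire, 4 burn out
  TTF..
  TF...
  TTF..
  ..T..
  TTT.F
Step 4: 4 trees catch fire, 4 burn out
  TF...
  F....
  TF...
  ..F..
  TTT..
Step 5: 3 trees catch fire, 4 burn out
  F....
  .....
  F....
  .....
  TTF..
Step 6: 1 trees catch fire, 3 burn out
  .....
  .....
  .....
  .....
  TF...

.....
.....
.....
.....
TF...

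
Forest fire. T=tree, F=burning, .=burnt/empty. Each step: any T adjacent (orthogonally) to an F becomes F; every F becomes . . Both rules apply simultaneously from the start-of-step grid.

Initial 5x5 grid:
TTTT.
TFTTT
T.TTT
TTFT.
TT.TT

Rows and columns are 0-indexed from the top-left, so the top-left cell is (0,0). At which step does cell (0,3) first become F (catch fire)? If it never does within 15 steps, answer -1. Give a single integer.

Step 1: cell (0,3)='T' (+6 fires, +2 burnt)
Step 2: cell (0,3)='T' (+8 fires, +6 burnt)
Step 3: cell (0,3)='F' (+5 fires, +8 burnt)
  -> target ignites at step 3
Step 4: cell (0,3)='.' (+0 fires, +5 burnt)
  fire out at step 4

3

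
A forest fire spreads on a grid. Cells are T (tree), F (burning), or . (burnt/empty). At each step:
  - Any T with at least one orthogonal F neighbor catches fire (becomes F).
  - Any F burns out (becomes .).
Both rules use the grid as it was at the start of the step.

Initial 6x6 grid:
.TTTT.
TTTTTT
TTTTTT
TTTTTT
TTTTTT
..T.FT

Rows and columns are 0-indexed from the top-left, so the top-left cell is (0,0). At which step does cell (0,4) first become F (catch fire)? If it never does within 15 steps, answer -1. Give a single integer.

Step 1: cell (0,4)='T' (+2 fires, +1 burnt)
Step 2: cell (0,4)='T' (+3 fires, +2 burnt)
Step 3: cell (0,4)='T' (+4 fires, +3 burnt)
Step 4: cell (0,4)='T' (+6 fires, +4 burnt)
Step 5: cell (0,4)='F' (+6 fires, +6 burnt)
  -> target ignites at step 5
Step 6: cell (0,4)='.' (+4 fires, +6 burnt)
Step 7: cell (0,4)='.' (+3 fires, +4 burnt)
Step 8: cell (0,4)='.' (+2 fires, +3 burnt)
Step 9: cell (0,4)='.' (+0 fires, +2 burnt)
  fire out at step 9

5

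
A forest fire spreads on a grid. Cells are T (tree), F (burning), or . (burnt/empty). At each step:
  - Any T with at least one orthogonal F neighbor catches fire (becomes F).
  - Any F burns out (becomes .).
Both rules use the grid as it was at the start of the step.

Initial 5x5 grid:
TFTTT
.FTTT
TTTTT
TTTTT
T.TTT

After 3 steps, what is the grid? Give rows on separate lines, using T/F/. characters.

Step 1: 4 trees catch fire, 2 burn out
  F.FTT
  ..FTT
  TFTTT
  TTTTT
  T.TTT
Step 2: 5 trees catch fire, 4 burn out
  ...FT
  ...FT
  F.FTT
  TFTTT
  T.TTT
Step 3: 5 trees catch fire, 5 burn out
  ....F
  ....F
  ...FT
  F.FTT
  T.TTT

....F
....F
...FT
F.FTT
T.TTT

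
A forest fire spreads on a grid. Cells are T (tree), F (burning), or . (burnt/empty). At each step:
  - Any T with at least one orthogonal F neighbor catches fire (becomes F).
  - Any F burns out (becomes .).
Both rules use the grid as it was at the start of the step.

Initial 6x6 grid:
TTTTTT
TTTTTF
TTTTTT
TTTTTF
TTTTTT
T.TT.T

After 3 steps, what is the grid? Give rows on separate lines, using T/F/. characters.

Step 1: 5 trees catch fire, 2 burn out
  TTTTTF
  TTTTF.
  TTTTTF
  TTTTF.
  TTTTTF
  T.TT.T
Step 2: 6 trees catch fire, 5 burn out
  TTTTF.
  TTTF..
  TTTTF.
  TTTF..
  TTTTF.
  T.TT.F
Step 3: 5 trees catch fire, 6 burn out
  TTTF..
  TTF...
  TTTF..
  TTF...
  TTTF..
  T.TT..

TTTF..
TTF...
TTTF..
TTF...
TTTF..
T.TT..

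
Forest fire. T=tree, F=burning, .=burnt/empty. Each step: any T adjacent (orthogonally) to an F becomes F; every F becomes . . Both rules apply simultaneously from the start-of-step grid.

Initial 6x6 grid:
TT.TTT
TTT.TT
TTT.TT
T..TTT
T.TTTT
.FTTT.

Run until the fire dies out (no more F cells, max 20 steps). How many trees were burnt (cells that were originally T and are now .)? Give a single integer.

Answer: 17

Derivation:
Step 1: +1 fires, +1 burnt (F count now 1)
Step 2: +2 fires, +1 burnt (F count now 2)
Step 3: +2 fires, +2 burnt (F count now 2)
Step 4: +2 fires, +2 burnt (F count now 2)
Step 5: +2 fires, +2 burnt (F count now 2)
Step 6: +2 fires, +2 burnt (F count now 2)
Step 7: +2 fires, +2 burnt (F count now 2)
Step 8: +2 fires, +2 burnt (F count now 2)
Step 9: +2 fires, +2 burnt (F count now 2)
Step 10: +0 fires, +2 burnt (F count now 0)
Fire out after step 10
Initially T: 27, now '.': 26
Total burnt (originally-T cells now '.'): 17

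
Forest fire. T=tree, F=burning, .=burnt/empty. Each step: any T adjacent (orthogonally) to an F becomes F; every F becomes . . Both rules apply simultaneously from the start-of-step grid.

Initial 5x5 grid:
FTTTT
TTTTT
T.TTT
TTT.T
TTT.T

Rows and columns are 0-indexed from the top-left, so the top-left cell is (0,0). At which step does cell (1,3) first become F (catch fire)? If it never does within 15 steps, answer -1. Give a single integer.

Step 1: cell (1,3)='T' (+2 fires, +1 burnt)
Step 2: cell (1,3)='T' (+3 fires, +2 burnt)
Step 3: cell (1,3)='T' (+3 fires, +3 burnt)
Step 4: cell (1,3)='F' (+5 fires, +3 burnt)
  -> target ignites at step 4
Step 5: cell (1,3)='.' (+4 fires, +5 burnt)
Step 6: cell (1,3)='.' (+2 fires, +4 burnt)
Step 7: cell (1,3)='.' (+1 fires, +2 burnt)
Step 8: cell (1,3)='.' (+1 fires, +1 burnt)
Step 9: cell (1,3)='.' (+0 fires, +1 burnt)
  fire out at step 9

4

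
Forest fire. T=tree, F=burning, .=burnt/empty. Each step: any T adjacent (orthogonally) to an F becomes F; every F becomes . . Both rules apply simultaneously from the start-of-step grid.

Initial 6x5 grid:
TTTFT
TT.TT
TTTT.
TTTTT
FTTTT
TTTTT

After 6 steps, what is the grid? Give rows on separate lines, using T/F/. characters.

Step 1: 6 trees catch fire, 2 burn out
  TTF.F
  TT.FT
  TTTT.
  FTTTT
  .FTTT
  FTTTT
Step 2: 7 trees catch fire, 6 burn out
  TF...
  TT..F
  FTTF.
  .FTTT
  ..FTT
  .FTTT
Step 3: 9 trees catch fire, 7 burn out
  F....
  FF...
  .FF..
  ..FFT
  ...FT
  ..FTT
Step 4: 3 trees catch fire, 9 burn out
  .....
  .....
  .....
  ....F
  ....F
  ...FT
Step 5: 1 trees catch fire, 3 burn out
  .....
  .....
  .....
  .....
  .....
  ....F
Step 6: 0 trees catch fire, 1 burn out
  .....
  .....
  .....
  .....
  .....
  .....

.....
.....
.....
.....
.....
.....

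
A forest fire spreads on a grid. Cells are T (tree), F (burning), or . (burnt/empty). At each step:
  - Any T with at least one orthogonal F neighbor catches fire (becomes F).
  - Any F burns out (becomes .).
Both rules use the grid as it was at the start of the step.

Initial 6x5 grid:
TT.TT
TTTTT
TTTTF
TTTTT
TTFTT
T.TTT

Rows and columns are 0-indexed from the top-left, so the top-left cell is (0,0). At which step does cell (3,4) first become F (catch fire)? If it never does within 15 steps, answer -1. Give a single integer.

Step 1: cell (3,4)='F' (+7 fires, +2 burnt)
  -> target ignites at step 1
Step 2: cell (3,4)='.' (+8 fires, +7 burnt)
Step 3: cell (3,4)='.' (+6 fires, +8 burnt)
Step 4: cell (3,4)='.' (+2 fires, +6 burnt)
Step 5: cell (3,4)='.' (+2 fires, +2 burnt)
Step 6: cell (3,4)='.' (+1 fires, +2 burnt)
Step 7: cell (3,4)='.' (+0 fires, +1 burnt)
  fire out at step 7

1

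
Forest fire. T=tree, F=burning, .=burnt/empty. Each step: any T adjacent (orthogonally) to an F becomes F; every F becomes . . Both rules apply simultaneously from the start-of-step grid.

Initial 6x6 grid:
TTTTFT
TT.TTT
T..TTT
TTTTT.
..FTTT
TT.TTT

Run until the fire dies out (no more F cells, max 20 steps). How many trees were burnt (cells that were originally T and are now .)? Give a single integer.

Answer: 25

Derivation:
Step 1: +5 fires, +2 burnt (F count now 5)
Step 2: +8 fires, +5 burnt (F count now 8)
Step 3: +7 fires, +8 burnt (F count now 7)
Step 4: +4 fires, +7 burnt (F count now 4)
Step 5: +1 fires, +4 burnt (F count now 1)
Step 6: +0 fires, +1 burnt (F count now 0)
Fire out after step 6
Initially T: 27, now '.': 34
Total burnt (originally-T cells now '.'): 25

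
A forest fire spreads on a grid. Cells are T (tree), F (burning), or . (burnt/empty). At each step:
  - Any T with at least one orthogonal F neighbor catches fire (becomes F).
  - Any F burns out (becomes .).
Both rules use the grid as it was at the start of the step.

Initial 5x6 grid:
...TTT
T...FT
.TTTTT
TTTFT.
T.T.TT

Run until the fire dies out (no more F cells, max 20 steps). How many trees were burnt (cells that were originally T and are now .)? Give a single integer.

Answer: 17

Derivation:
Step 1: +6 fires, +2 burnt (F count now 6)
Step 2: +7 fires, +6 burnt (F count now 7)
Step 3: +3 fires, +7 burnt (F count now 3)
Step 4: +1 fires, +3 burnt (F count now 1)
Step 5: +0 fires, +1 burnt (F count now 0)
Fire out after step 5
Initially T: 18, now '.': 29
Total burnt (originally-T cells now '.'): 17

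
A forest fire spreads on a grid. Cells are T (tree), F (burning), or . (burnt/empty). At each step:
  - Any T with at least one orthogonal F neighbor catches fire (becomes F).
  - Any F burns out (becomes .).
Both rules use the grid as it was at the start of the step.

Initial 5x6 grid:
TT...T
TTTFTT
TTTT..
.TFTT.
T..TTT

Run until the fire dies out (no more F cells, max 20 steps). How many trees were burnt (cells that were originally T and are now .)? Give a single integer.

Answer: 18

Derivation:
Step 1: +6 fires, +2 burnt (F count now 6)
Step 2: +5 fires, +6 burnt (F count now 5)
Step 3: +5 fires, +5 burnt (F count now 5)
Step 4: +2 fires, +5 burnt (F count now 2)
Step 5: +0 fires, +2 burnt (F count now 0)
Fire out after step 5
Initially T: 19, now '.': 29
Total burnt (originally-T cells now '.'): 18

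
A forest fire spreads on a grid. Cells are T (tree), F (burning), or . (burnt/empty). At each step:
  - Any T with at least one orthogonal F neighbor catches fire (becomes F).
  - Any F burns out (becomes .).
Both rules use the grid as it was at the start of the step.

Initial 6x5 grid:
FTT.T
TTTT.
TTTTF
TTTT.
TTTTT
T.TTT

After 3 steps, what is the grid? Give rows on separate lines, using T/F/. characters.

Step 1: 3 trees catch fire, 2 burn out
  .FT.T
  FTTT.
  TTTF.
  TTTT.
  TTTTT
  T.TTT
Step 2: 6 trees catch fire, 3 burn out
  ..F.T
  .FTF.
  FTF..
  TTTF.
  TTTTT
  T.TTT
Step 3: 5 trees catch fire, 6 burn out
  ....T
  ..F..
  .F...
  FTF..
  TTTFT
  T.TTT

....T
..F..
.F...
FTF..
TTTFT
T.TTT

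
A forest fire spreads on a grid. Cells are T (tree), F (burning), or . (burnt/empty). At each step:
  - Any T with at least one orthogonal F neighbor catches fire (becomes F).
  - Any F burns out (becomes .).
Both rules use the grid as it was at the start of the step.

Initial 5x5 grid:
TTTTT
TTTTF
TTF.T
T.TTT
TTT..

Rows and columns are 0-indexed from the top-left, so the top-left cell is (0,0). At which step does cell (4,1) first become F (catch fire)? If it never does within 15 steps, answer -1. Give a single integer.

Step 1: cell (4,1)='T' (+6 fires, +2 burnt)
Step 2: cell (4,1)='T' (+7 fires, +6 burnt)
Step 3: cell (4,1)='F' (+4 fires, +7 burnt)
  -> target ignites at step 3
Step 4: cell (4,1)='.' (+2 fires, +4 burnt)
Step 5: cell (4,1)='.' (+0 fires, +2 burnt)
  fire out at step 5

3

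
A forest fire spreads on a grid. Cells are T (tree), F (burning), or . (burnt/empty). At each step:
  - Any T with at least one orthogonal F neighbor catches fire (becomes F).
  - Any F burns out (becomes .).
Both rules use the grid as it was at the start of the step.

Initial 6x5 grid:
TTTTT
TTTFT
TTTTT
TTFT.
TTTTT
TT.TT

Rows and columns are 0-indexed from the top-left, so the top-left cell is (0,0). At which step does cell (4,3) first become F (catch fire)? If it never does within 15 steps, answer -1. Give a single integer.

Step 1: cell (4,3)='T' (+8 fires, +2 burnt)
Step 2: cell (4,3)='F' (+8 fires, +8 burnt)
  -> target ignites at step 2
Step 3: cell (4,3)='.' (+7 fires, +8 burnt)
Step 4: cell (4,3)='.' (+3 fires, +7 burnt)
Step 5: cell (4,3)='.' (+0 fires, +3 burnt)
  fire out at step 5

2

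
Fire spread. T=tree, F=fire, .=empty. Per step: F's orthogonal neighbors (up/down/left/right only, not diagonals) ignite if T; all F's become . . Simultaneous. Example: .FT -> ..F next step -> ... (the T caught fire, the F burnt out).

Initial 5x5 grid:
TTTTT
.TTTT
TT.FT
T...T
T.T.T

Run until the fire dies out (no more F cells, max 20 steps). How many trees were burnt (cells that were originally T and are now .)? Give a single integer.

Answer: 16

Derivation:
Step 1: +2 fires, +1 burnt (F count now 2)
Step 2: +4 fires, +2 burnt (F count now 4)
Step 3: +4 fires, +4 burnt (F count now 4)
Step 4: +2 fires, +4 burnt (F count now 2)
Step 5: +2 fires, +2 burnt (F count now 2)
Step 6: +1 fires, +2 burnt (F count now 1)
Step 7: +1 fires, +1 burnt (F count now 1)
Step 8: +0 fires, +1 burnt (F count now 0)
Fire out after step 8
Initially T: 17, now '.': 24
Total burnt (originally-T cells now '.'): 16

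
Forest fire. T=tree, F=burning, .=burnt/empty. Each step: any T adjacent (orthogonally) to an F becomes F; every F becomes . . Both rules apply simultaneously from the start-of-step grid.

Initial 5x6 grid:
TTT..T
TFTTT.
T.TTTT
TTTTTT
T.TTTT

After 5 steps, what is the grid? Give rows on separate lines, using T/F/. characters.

Step 1: 3 trees catch fire, 1 burn out
  TFT..T
  F.FTT.
  T.TTTT
  TTTTTT
  T.TTTT
Step 2: 5 trees catch fire, 3 burn out
  F.F..T
  ...FT.
  F.FTTT
  TTTTTT
  T.TTTT
Step 3: 4 trees catch fire, 5 burn out
  .....T
  ....F.
  ...FTT
  FTFTTT
  T.TTTT
Step 4: 5 trees catch fire, 4 burn out
  .....T
  ......
  ....FT
  .F.FTT
  F.FTTT
Step 5: 3 trees catch fire, 5 burn out
  .....T
  ......
  .....F
  ....FT
  ...FTT

.....T
......
.....F
....FT
...FTT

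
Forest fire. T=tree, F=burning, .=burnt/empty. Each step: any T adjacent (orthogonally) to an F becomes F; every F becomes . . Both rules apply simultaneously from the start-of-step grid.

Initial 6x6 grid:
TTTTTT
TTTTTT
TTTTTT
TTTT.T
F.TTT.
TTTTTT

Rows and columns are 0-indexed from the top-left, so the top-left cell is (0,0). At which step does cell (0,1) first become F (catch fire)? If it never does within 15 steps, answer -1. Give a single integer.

Step 1: cell (0,1)='T' (+2 fires, +1 burnt)
Step 2: cell (0,1)='T' (+3 fires, +2 burnt)
Step 3: cell (0,1)='T' (+4 fires, +3 burnt)
Step 4: cell (0,1)='T' (+6 fires, +4 burnt)
Step 5: cell (0,1)='F' (+5 fires, +6 burnt)
  -> target ignites at step 5
Step 6: cell (0,1)='.' (+5 fires, +5 burnt)
Step 7: cell (0,1)='.' (+3 fires, +5 burnt)
Step 8: cell (0,1)='.' (+3 fires, +3 burnt)
Step 9: cell (0,1)='.' (+1 fires, +3 burnt)
Step 10: cell (0,1)='.' (+0 fires, +1 burnt)
  fire out at step 10

5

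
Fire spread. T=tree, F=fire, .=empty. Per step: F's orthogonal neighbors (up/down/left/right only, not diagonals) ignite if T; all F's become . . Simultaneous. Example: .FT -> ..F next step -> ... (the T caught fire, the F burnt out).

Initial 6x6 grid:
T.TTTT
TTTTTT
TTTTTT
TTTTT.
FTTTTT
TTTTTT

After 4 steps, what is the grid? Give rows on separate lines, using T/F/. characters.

Step 1: 3 trees catch fire, 1 burn out
  T.TTTT
  TTTTTT
  TTTTTT
  FTTTT.
  .FTTTT
  FTTTTT
Step 2: 4 trees catch fire, 3 burn out
  T.TTTT
  TTTTTT
  FTTTTT
  .FTTT.
  ..FTTT
  .FTTTT
Step 3: 5 trees catch fire, 4 burn out
  T.TTTT
  FTTTTT
  .FTTTT
  ..FTT.
  ...FTT
  ..FTTT
Step 4: 6 trees catch fire, 5 burn out
  F.TTTT
  .FTTTT
  ..FTTT
  ...FT.
  ....FT
  ...FTT

F.TTTT
.FTTTT
..FTTT
...FT.
....FT
...FTT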